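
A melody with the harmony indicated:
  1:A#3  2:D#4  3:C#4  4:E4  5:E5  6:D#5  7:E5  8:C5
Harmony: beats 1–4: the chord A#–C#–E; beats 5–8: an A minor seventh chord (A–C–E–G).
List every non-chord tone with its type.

The harmony at that moment is A# diminished triad (A#, C#, E); D#4 is not a chord tone.
It is approached by leap up from A#3 and left by step down to C#4.
Leap in, step out — an appoggiatura.
The harmony at that moment is A minor seventh chord (A, C, E, G); D#5 is not a chord tone.
It is approached by step down from E5 and left by step up to E5.
Step away and step back to the same note — a neighbor tone (lower neighbor).

D#4 (beat 2) — appoggiatura; D#5 (beat 6) — neighbor tone.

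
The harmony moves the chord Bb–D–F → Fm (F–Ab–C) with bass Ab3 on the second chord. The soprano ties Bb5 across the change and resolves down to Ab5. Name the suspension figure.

At the second chord the bass is Ab3. The suspended Bb5 lies a ninth above the bass; after resolving down by step to Ab5, the interval above the bass becomes an octave.
Suspension figures are named by those two intervals: 9–8.

9–8 suspension.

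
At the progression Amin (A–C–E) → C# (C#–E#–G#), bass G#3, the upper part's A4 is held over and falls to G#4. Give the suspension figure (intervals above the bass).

9–8 suspension.

At the second chord the bass is G#3. The suspended A4 lies a ninth above the bass; after resolving down by step to G#4, the interval above the bass becomes an octave.
Suspension figures are named by those two intervals: 9–8.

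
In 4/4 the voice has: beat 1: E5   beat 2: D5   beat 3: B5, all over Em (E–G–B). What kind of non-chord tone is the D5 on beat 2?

Escape tone.

The harmony at that moment is E minor triad (E, G, B); D5 is not a chord tone.
It is approached by step down from E5 and left by leap up to B5.
Step in, leap out, on a weak beat — an escape tone.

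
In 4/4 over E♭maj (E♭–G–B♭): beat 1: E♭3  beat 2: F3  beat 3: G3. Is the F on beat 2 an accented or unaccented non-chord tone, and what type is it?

The harmony at that moment is E♭ major triad (E♭, G, B♭); F3 is not a chord tone.
It is approached by step up from E♭3 and left by step up to G3.
Step in, step out in the same direction — a passing tone.
It falls on a weak beat, so it is unaccented.

Unaccented passing tone.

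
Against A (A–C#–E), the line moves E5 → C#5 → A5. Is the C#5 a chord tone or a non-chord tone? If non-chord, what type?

A major triad contains A, C#, E; C# is the third, so it is a chord tone.

Chord tone (the third of A major triad).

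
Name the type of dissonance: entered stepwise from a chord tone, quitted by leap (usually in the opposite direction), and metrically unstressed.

Escape tone.

Approach: by step. Departure: by leap. Metric position: weak.
Step in, leap out, from a weak position — an escape tone (échappée). (It is the mirror image of the appoggiatura, which leaps in and steps out on a strong beat.)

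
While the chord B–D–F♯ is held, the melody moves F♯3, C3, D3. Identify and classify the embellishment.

C3 is an appoggiatura.

The harmony at that moment is B minor triad (B, D, F♯); C3 is not a chord tone.
It is approached by leap down from F♯3 and left by step up to D3.
Leap in, step out — an appoggiatura.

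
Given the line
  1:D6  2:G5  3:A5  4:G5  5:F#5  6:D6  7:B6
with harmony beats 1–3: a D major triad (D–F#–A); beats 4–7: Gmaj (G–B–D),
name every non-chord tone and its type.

G5 (beat 2) — appoggiatura; F#5 (beat 5) — escape tone.

The harmony at that moment is D major triad (D, F#, A); G5 is not a chord tone.
It is approached by leap down from D6 and left by step up to A5.
Leap in, step out — an appoggiatura.
The harmony at that moment is G major triad (G, B, D); F#5 is not a chord tone.
It is approached by step down from G5 and left by leap up to D6.
Step in, leap out — an escape tone.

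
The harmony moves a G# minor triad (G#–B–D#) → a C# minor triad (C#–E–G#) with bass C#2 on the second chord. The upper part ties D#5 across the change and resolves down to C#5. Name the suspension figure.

9–8 suspension.

At the second chord the bass is C#2. The suspended D#5 lies a ninth above the bass; after resolving down by step to C#5, the interval above the bass becomes an octave.
Suspension figures are named by those two intervals: 9–8.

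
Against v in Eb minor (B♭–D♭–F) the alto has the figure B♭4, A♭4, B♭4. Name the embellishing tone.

A♭4 is a neighbor tone.

The harmony at that moment is B♭ minor triad (B♭, D♭, F); A♭4 is not a chord tone.
It is approached by step down from B♭4 and left by step up to B♭4.
Step away and step back to the same note — a neighbor tone (lower neighbor).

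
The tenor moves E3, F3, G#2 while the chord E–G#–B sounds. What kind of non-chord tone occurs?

The harmony at that moment is E major triad (E, G#, B); F3 is not a chord tone.
It is approached by step up from E3 and left by leap down to G#2.
Step in, leap out — an escape tone.

F3 is an escape tone.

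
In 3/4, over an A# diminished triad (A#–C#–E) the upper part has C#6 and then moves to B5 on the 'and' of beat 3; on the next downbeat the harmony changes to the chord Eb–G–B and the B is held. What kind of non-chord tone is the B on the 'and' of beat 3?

Anticipation.

The harmony at that moment is A# diminished triad (A#, C#, E); B5 is not a chord tone.
It is approached by step down from C#6 and then sustained as the same pitch into the next harmony.
Arriving early and becoming a chord tone when the harmony changes — an anticipation.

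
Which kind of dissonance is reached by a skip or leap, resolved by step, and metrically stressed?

Appoggiatura.

Approach: by leap. Departure: by step. Metric position: strong.
Leap in, step out, in a metrically strong position — an appoggiatura. (It is the mirror image of the escape tone, which steps in and leaps out from a weak position.)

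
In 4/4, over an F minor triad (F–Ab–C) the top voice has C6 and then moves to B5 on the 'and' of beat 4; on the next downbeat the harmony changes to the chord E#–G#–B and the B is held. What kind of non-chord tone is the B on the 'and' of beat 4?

Anticipation.

The harmony at that moment is F minor triad (F, Ab, C); B5 is not a chord tone.
It is approached by step down from C6 and then sustained as the same pitch into the next harmony.
Arriving early and becoming a chord tone when the harmony changes — an anticipation.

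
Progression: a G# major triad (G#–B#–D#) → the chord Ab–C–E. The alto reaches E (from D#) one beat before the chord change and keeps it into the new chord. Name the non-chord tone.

E is an anticipation.

The harmony at that moment is G# major triad (G#, B#, D#); E is not a chord tone.
It is approached by step up from D# and then sustained as the same pitch into the next harmony.
Arriving early and becoming a chord tone when the harmony changes — an anticipation.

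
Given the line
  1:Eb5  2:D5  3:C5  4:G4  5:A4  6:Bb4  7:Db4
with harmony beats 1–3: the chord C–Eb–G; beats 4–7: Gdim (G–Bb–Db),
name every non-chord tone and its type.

The harmony at that moment is C minor triad (C, Eb, G); D5 is not a chord tone.
It is approached by step down from Eb5 and left by step down to C5.
Step in, step out in the same direction — a passing tone.
The harmony at that moment is G diminished triad (G, Bb, Db); A4 is not a chord tone.
It is approached by step up from G4 and left by step up to Bb4.
Step in, step out in the same direction — a passing tone.

D5 (beat 2) — passing tone; A4 (beat 5) — passing tone.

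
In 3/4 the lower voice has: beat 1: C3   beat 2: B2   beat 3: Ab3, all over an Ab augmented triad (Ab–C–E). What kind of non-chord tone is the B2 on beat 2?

The harmony at that moment is Ab augmented triad (Ab, C, E); B2 is not a chord tone.
It is approached by step down from C3 and left by leap up to Ab3.
Step in, leap out, on a weak beat — an escape tone.

Escape tone.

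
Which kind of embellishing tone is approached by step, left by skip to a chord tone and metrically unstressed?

Escape tone.

Approach: by step. Departure: by leap. Metric position: weak.
Step in, leap out, from a weak position — an escape tone (échappée). (It is the mirror image of the appoggiatura, which leaps in and steps out on a strong beat.)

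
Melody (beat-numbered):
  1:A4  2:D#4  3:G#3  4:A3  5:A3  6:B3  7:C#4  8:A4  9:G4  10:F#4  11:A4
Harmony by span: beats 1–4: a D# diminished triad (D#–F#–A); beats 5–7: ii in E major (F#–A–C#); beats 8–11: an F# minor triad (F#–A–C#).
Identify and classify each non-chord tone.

G#3 (beat 3) — appoggiatura; B3 (beat 6) — passing tone; G4 (beat 9) — passing tone.

The harmony at that moment is D# diminished triad (D#, F#, A); G#3 is not a chord tone.
It is approached by leap down from D#4 and left by step up to A3.
Leap in, step out — an appoggiatura.
The harmony at that moment is F# minor triad (F#, A, C#); B3 is not a chord tone.
It is approached by step up from A3 and left by step up to C#4.
Step in, step out in the same direction — a passing tone.
The harmony at that moment is F# minor triad (F#, A, C#); G4 is not a chord tone.
It is approached by step down from A4 and left by step down to F#4.
Step in, step out in the same direction — a passing tone.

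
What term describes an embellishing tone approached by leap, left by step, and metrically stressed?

Appoggiatura.

Approach: by leap. Departure: by step. Metric position: strong.
Leap in, step out, in a metrically strong position — an appoggiatura. (It is the mirror image of the escape tone, which steps in and leaps out from a weak position.)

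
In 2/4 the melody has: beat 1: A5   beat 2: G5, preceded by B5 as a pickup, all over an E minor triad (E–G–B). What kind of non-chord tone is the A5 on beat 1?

The harmony at that moment is E minor triad (E, G, B); A5 is not a chord tone.
It is approached by step down from B5 and left by step down to G5.
Step in, step out in the same direction — a passing tone.

Passing tone.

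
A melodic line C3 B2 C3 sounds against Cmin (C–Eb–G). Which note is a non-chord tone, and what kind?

The harmony at that moment is C minor triad (C, Eb, G); B2 is not a chord tone.
It is approached by step down from C3 and left by step up to C3.
Step away and step back to the same note — a neighbor tone (lower neighbor).

B2 is a neighbor tone.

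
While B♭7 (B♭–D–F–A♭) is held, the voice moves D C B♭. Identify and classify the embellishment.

C is a passing tone.

The harmony at that moment is B♭ dominant seventh chord (B♭, D, F, A♭); C is not a chord tone.
It is approached by step down from D and left by step down to B♭.
Step in, step out in the same direction — a passing tone.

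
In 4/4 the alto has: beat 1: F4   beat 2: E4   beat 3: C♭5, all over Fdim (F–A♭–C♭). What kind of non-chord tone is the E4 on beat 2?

Escape tone.

The harmony at that moment is F diminished triad (F, A♭, C♭); E4 is not a chord tone.
It is approached by step down from F4 and left by leap up to C♭5.
Step in, leap out, on a weak beat — an escape tone.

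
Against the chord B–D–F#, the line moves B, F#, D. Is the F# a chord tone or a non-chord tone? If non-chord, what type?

B minor triad contains B, D, F#; F# is the fifth, so it is a chord tone.

Chord tone (the fifth of B minor triad).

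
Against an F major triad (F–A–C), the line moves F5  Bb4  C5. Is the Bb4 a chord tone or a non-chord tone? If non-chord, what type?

The harmony at that moment is F major triad (F, A, C); Bb4 is not a chord tone.
It is approached by leap down from F5 and left by step up to C5.
Leap in, step out — an appoggiatura.

Non-chord tone — an appoggiatura.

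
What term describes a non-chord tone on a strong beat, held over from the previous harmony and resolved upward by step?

Retardation.

Approach: by preparation — the pitch is first a chord tone, then held (tied or repeated) while the harmony changes under it. Departure: up by step. Metric position: strong.
A prepared dissonance that resolves upward by step — a retardation. (The same figure resolving downward would be a suspension.)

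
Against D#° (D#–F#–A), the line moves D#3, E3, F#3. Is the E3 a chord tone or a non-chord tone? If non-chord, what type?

The harmony at that moment is D# diminished triad (D#, F#, A); E3 is not a chord tone.
It is approached by step up from D#3 and left by step up to F#3.
Step in, step out in the same direction — a passing tone.

Non-chord tone — a passing tone.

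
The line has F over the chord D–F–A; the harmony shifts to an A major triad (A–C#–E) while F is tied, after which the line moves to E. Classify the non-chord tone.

F is a suspension.

The harmony at that moment is A major triad (A, C#, E); F is not a chord tone.
It is held over (the same pitch as the preceding F) and left by step down to E.
Held over from the previous chord and resolving down by step — a suspension.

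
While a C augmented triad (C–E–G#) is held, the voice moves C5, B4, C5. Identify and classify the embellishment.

B4 is a neighbor tone.

The harmony at that moment is C augmented triad (C, E, G#); B4 is not a chord tone.
It is approached by step down from C5 and left by step up to C5.
Step away and step back to the same note — a neighbor tone (lower neighbor).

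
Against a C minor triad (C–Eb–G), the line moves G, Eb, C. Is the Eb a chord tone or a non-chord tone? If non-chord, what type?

C minor triad contains C, Eb, G; Eb is the third, so it is a chord tone.

Chord tone (the third of C minor triad).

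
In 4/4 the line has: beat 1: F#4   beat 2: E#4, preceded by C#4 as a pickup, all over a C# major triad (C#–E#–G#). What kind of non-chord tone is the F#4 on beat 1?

The harmony at that moment is C# major triad (C#, E#, G#); F#4 is not a chord tone.
It is approached by leap up from C#4 and left by step down to E#4.
Leap in, step out, metrically accented — an appoggiatura.

Appoggiatura.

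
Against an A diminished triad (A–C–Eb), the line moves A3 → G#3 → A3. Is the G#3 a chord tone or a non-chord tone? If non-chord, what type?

The harmony at that moment is A diminished triad (A, C, Eb); G#3 is not a chord tone.
It is approached by step down from A3 and left by step up to A3.
Step away and step back to the same note — a neighbor tone (lower neighbor).

Non-chord tone — a neighbor tone.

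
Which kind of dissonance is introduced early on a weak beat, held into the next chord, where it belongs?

Anticipation.

Approach: ahead of the chord change (typically by step), so it is dissonant against the current harmony. Departure: none — the same pitch is restated or held and is a chord tone of the new harmony.
Dissonant first, consonant once the harmony catches up: the note simply arrives early — an anticipation. (The reverse timing, consonant first and dissonant after the change, would be a suspension or retardation.)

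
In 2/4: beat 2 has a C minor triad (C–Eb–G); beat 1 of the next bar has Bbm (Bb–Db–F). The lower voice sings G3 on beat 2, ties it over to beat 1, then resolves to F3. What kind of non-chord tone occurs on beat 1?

Suspension.

The harmony at that moment is Bb minor triad (Bb, Db, F); G3 is not a chord tone.
It is held over (the same pitch as the preceding G3) and left by step down to F3.
Held over from the previous chord and resolving down by step — a suspension.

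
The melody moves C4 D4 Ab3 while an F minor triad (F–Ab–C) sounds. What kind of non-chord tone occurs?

D4 is an escape tone.

The harmony at that moment is F minor triad (F, Ab, C); D4 is not a chord tone.
It is approached by step up from C4 and left by leap down to Ab3.
Step in, leap out — an escape tone.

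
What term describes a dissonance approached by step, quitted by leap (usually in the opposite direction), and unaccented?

Approach: by step. Departure: by leap. Metric position: weak.
Step in, leap out, from a weak position — an escape tone (échappée). (It is the mirror image of the appoggiatura, which leaps in and steps out on a strong beat.)

Escape tone.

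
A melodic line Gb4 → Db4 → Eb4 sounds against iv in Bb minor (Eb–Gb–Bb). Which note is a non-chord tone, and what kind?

The harmony at that moment is Eb minor triad (Eb, Gb, Bb); Db4 is not a chord tone.
It is approached by leap down from Gb4 and left by step up to Eb4.
Leap in, step out — an appoggiatura.

Db4 is an appoggiatura.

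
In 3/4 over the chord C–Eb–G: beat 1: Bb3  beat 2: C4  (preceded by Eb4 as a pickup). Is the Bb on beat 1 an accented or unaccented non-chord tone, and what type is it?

The harmony at that moment is C minor triad (C, Eb, G); Bb3 is not a chord tone.
It is approached by leap down from Eb4 and left by step up to C4.
Leap in, step out — an appoggiatura.
It falls on the downbeat, so it is accented.

Accented appoggiatura.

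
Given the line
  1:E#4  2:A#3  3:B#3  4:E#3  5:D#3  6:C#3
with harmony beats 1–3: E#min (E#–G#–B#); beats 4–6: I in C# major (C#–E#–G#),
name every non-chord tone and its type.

A#3 (beat 2) — appoggiatura; D#3 (beat 5) — passing tone.

The harmony at that moment is E# minor triad (E#, G#, B#); A#3 is not a chord tone.
It is approached by leap down from E#4 and left by step up to B#3.
Leap in, step out — an appoggiatura.
The harmony at that moment is C# major triad (C#, E#, G#); D#3 is not a chord tone.
It is approached by step down from E#3 and left by step down to C#3.
Step in, step out in the same direction — a passing tone.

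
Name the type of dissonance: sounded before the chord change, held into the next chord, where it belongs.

Approach: ahead of the chord change (typically by step), so it is dissonant against the current harmony. Departure: none — the same pitch is restated or held and is a chord tone of the new harmony.
Dissonant first, consonant once the harmony catches up: the note simply arrives early — an anticipation. (The reverse timing, consonant first and dissonant after the change, would be a suspension or retardation.)

Anticipation.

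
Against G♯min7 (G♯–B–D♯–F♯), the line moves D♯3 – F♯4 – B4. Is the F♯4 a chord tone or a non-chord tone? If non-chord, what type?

Chord tone (the seventh of G# minor seventh chord).

G# minor seventh chord contains G♯, B, D♯, F♯; F♯ is the seventh, so it is a chord tone.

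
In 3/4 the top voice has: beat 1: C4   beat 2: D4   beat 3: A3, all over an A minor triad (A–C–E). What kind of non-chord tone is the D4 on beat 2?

The harmony at that moment is A minor triad (A, C, E); D4 is not a chord tone.
It is approached by step up from C4 and left by leap down to A3.
Step in, leap out, on a weak beat — an escape tone.

Escape tone.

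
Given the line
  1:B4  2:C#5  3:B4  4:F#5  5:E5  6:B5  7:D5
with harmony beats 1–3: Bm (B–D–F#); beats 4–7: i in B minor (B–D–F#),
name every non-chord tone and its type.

C#5 (beat 2) — neighbor tone; E5 (beat 5) — escape tone.

The harmony at that moment is B minor triad (B, D, F#); C#5 is not a chord tone.
It is approached by step up from B4 and left by step down to B4.
Step away and step back to the same note — a neighbor tone (upper neighbor).
The harmony at that moment is B minor triad (B, D, F#); E5 is not a chord tone.
It is approached by step down from F#5 and left by leap up to B5.
Step in, leap out — an escape tone.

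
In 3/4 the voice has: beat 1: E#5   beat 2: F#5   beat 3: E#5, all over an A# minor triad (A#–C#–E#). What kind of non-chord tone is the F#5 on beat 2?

The harmony at that moment is A# minor triad (A#, C#, E#); F#5 is not a chord tone.
It is approached by step up from E#5 and left by step down to E#5.
Step away and step back to the same note — a neighbor tone (upper neighbor).

Upper neighbor tone.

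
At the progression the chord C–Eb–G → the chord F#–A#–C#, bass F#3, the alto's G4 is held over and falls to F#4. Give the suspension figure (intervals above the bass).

9–8 suspension.

At the second chord the bass is F#3. The suspended G4 lies a ninth above the bass; after resolving down by step to F#4, the interval above the bass becomes an octave.
Suspension figures are named by those two intervals: 9–8.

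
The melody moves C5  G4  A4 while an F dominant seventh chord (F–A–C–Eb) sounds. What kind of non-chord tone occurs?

The harmony at that moment is F dominant seventh chord (F, A, C, Eb); G4 is not a chord tone.
It is approached by leap down from C5 and left by step up to A4.
Leap in, step out — an appoggiatura.

G4 is an appoggiatura.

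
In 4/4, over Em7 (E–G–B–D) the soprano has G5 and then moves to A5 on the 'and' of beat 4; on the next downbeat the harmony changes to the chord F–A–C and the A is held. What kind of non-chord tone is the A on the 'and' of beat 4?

Anticipation.

The harmony at that moment is E minor seventh chord (E, G, B, D); A5 is not a chord tone.
It is approached by step up from G5 and then sustained as the same pitch into the next harmony.
Arriving early and becoming a chord tone when the harmony changes — an anticipation.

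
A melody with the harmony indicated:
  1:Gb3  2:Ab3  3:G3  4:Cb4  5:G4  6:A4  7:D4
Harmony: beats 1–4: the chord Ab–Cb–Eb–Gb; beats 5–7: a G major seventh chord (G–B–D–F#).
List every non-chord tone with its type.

G3 (beat 3) — escape tone; A4 (beat 6) — escape tone.

The harmony at that moment is Ab minor seventh chord (Ab, Cb, Eb, Gb); G3 is not a chord tone.
It is approached by step down from Ab3 and left by leap up to Cb4.
Step in, leap out — an escape tone.
The harmony at that moment is G major seventh chord (G, B, D, F#); A4 is not a chord tone.
It is approached by step up from G4 and left by leap down to D4.
Step in, leap out — an escape tone.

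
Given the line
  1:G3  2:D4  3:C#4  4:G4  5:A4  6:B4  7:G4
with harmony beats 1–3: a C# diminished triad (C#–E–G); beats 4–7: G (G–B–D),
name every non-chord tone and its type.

D4 (beat 2) — appoggiatura; A4 (beat 5) — passing tone.

The harmony at that moment is C# diminished triad (C#, E, G); D4 is not a chord tone.
It is approached by leap up from G3 and left by step down to C#4.
Leap in, step out — an appoggiatura.
The harmony at that moment is G major triad (G, B, D); A4 is not a chord tone.
It is approached by step up from G4 and left by step up to B4.
Step in, step out in the same direction — a passing tone.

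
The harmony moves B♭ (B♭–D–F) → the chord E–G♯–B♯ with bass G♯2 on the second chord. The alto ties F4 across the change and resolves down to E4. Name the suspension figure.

At the second chord the bass is G♯2. The suspended F4 lies a seventh above the bass; after resolving down by step to E4, the interval above the bass becomes a sixth.
Suspension figures are named by those two intervals: 7–6.

7–6 suspension.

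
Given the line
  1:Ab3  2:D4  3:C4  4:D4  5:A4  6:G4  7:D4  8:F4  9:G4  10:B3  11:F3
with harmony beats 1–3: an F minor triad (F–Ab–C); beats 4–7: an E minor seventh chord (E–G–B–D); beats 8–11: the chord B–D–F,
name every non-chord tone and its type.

D4 (beat 2) — appoggiatura; A4 (beat 5) — appoggiatura; G4 (beat 9) — escape tone.

The harmony at that moment is F minor triad (F, Ab, C); D4 is not a chord tone.
It is approached by leap up from Ab3 and left by step down to C4.
Leap in, step out — an appoggiatura.
The harmony at that moment is E minor seventh chord (E, G, B, D); A4 is not a chord tone.
It is approached by leap up from D4 and left by step down to G4.
Leap in, step out — an appoggiatura.
The harmony at that moment is B diminished triad (B, D, F); G4 is not a chord tone.
It is approached by step up from F4 and left by leap down to B3.
Step in, leap out — an escape tone.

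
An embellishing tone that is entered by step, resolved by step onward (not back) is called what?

Passing tone.

Approach: by step. Departure: by step, continuing in the same direction.
Stepwise on both sides with no change of direction means the note fills in the space between two different chord tones — a passing tone. (Had it turned back to its starting note it would be a neighbor tone instead.)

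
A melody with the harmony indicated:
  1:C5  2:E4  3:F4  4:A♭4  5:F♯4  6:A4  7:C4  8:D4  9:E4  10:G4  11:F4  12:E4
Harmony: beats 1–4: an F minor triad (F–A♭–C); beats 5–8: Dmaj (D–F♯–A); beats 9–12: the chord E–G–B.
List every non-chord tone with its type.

E4 (beat 2) — appoggiatura; C4 (beat 7) — appoggiatura; F4 (beat 11) — passing tone.

The harmony at that moment is F minor triad (F, A♭, C); E4 is not a chord tone.
It is approached by leap down from C5 and left by step up to F4.
Leap in, step out — an appoggiatura.
The harmony at that moment is D major triad (D, F♯, A); C4 is not a chord tone.
It is approached by leap down from A4 and left by step up to D4.
Leap in, step out — an appoggiatura.
The harmony at that moment is E minor triad (E, G, B); F4 is not a chord tone.
It is approached by step down from G4 and left by step down to E4.
Step in, step out in the same direction — a passing tone.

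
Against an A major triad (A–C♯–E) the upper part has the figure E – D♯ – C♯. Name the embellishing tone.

D♯ is a passing tone.

The harmony at that moment is A major triad (A, C♯, E); D♯ is not a chord tone.
It is approached by step down from E and left by step down to C♯.
Step in, step out in the same direction — a passing tone.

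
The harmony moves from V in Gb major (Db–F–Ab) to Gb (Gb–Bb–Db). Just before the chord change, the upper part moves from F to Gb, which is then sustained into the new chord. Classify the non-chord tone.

The harmony at that moment is Db major triad (Db, F, Ab); Gb is not a chord tone.
It is approached by step up from F and then sustained as the same pitch into the next harmony.
Arriving early and becoming a chord tone when the harmony changes — an anticipation.

Gb is an anticipation.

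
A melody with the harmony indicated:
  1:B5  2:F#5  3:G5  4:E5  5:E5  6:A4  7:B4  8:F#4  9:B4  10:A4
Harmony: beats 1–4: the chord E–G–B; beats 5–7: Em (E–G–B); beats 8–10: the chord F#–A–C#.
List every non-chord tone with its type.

F#5 (beat 2) — appoggiatura; A4 (beat 6) — appoggiatura; B4 (beat 9) — appoggiatura.

The harmony at that moment is E minor triad (E, G, B); F#5 is not a chord tone.
It is approached by leap down from B5 and left by step up to G5.
Leap in, step out — an appoggiatura.
The harmony at that moment is E minor triad (E, G, B); A4 is not a chord tone.
It is approached by leap down from E5 and left by step up to B4.
Leap in, step out — an appoggiatura.
The harmony at that moment is F# minor triad (F#, A, C#); B4 is not a chord tone.
It is approached by leap up from F#4 and left by step down to A4.
Leap in, step out — an appoggiatura.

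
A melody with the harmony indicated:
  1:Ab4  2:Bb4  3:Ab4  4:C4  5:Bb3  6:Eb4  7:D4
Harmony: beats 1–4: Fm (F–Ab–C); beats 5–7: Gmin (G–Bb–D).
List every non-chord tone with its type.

The harmony at that moment is F minor triad (F, Ab, C); Bb4 is not a chord tone.
It is approached by step up from Ab4 and left by step down to Ab4.
Step away and step back to the same note — a neighbor tone (upper neighbor).
The harmony at that moment is G minor triad (G, Bb, D); Eb4 is not a chord tone.
It is approached by leap up from Bb3 and left by step down to D4.
Leap in, step out — an appoggiatura.

Bb4 (beat 2) — neighbor tone; Eb4 (beat 6) — appoggiatura.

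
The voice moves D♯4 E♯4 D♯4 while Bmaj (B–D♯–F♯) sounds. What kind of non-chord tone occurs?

The harmony at that moment is B major triad (B, D♯, F♯); E♯4 is not a chord tone.
It is approached by step up from D♯4 and left by step down to D♯4.
Step away and step back to the same note — a neighbor tone (upper neighbor).

E♯4 is a neighbor tone.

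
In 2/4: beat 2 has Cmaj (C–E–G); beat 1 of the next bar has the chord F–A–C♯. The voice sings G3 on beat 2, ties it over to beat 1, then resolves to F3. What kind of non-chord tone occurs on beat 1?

The harmony at that moment is F augmented triad (F, A, C♯); G3 is not a chord tone.
It is held over (the same pitch as the preceding G3) and left by step down to F3.
Held over from the previous chord and resolving down by step — a suspension.

Suspension.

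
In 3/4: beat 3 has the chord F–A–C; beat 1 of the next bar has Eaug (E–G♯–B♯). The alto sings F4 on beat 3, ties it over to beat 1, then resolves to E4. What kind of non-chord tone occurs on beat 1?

The harmony at that moment is E augmented triad (E, G♯, B♯); F4 is not a chord tone.
It is held over (the same pitch as the preceding F4) and left by step down to E4.
Held over from the previous chord and resolving down by step — a suspension.

Suspension.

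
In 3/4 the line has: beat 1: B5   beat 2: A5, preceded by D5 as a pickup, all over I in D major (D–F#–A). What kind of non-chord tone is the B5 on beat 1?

Appoggiatura.

The harmony at that moment is D major triad (D, F#, A); B5 is not a chord tone.
It is approached by leap up from D5 and left by step down to A5.
Leap in, step out, metrically accented — an appoggiatura.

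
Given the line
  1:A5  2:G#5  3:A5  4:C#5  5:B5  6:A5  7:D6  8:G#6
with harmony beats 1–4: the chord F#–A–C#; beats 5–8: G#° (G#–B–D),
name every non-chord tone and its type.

G#5 (beat 2) — neighbor tone; A5 (beat 6) — escape tone.

The harmony at that moment is F# minor triad (F#, A, C#); G#5 is not a chord tone.
It is approached by step down from A5 and left by step up to A5.
Step away and step back to the same note — a neighbor tone (lower neighbor).
The harmony at that moment is G# diminished triad (G#, B, D); A5 is not a chord tone.
It is approached by step down from B5 and left by leap up to D6.
Step in, leap out — an escape tone.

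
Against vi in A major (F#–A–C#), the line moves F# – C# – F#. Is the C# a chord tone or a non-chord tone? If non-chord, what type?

F# minor triad contains F#, A, C#; C# is the fifth, so it is a chord tone.

Chord tone (the fifth of F# minor triad).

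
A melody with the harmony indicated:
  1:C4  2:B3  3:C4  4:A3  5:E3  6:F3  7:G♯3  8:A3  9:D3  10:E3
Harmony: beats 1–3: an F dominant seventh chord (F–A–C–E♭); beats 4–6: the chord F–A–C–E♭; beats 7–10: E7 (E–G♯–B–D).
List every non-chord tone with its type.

The harmony at that moment is F dominant seventh chord (F, A, C, E♭); B3 is not a chord tone.
It is approached by step down from C4 and left by step up to C4.
Step away and step back to the same note — a neighbor tone (lower neighbor).
The harmony at that moment is F dominant seventh chord (F, A, C, E♭); E3 is not a chord tone.
It is approached by leap down from A3 and left by step up to F3.
Leap in, step out — an appoggiatura.
The harmony at that moment is E dominant seventh chord (E, G♯, B, D); A3 is not a chord tone.
It is approached by step up from G♯3 and left by leap down to D3.
Step in, leap out — an escape tone.

B3 (beat 2) — neighbor tone; E3 (beat 5) — appoggiatura; A3 (beat 8) — escape tone.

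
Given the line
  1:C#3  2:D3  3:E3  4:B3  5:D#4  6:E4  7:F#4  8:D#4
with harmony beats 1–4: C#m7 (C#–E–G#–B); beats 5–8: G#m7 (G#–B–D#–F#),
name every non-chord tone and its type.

D3 (beat 2) — passing tone; E4 (beat 6) — passing tone.

The harmony at that moment is C# minor seventh chord (C#, E, G#, B); D3 is not a chord tone.
It is approached by step up from C#3 and left by step up to E3.
Step in, step out in the same direction — a passing tone.
The harmony at that moment is G# minor seventh chord (G#, B, D#, F#); E4 is not a chord tone.
It is approached by step up from D#4 and left by step up to F#4.
Step in, step out in the same direction — a passing tone.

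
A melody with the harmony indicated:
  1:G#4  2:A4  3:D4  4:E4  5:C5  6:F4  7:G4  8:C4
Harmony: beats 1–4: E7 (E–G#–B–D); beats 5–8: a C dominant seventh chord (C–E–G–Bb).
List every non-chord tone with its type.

The harmony at that moment is E dominant seventh chord (E, G#, B, D); A4 is not a chord tone.
It is approached by step up from G#4 and left by leap down to D4.
Step in, leap out — an escape tone.
The harmony at that moment is C dominant seventh chord (C, E, G, Bb); F4 is not a chord tone.
It is approached by leap down from C5 and left by step up to G4.
Leap in, step out — an appoggiatura.

A4 (beat 2) — escape tone; F4 (beat 6) — appoggiatura.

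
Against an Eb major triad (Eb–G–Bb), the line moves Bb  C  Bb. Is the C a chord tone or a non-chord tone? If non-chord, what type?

Non-chord tone — a neighbor tone.

The harmony at that moment is Eb major triad (Eb, G, Bb); C is not a chord tone.
It is approached by step up from Bb and left by step down to Bb.
Step away and step back to the same note — a neighbor tone (upper neighbor).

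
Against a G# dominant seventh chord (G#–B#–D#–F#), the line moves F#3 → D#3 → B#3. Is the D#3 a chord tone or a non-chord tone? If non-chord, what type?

Chord tone (the fifth of G# dominant seventh chord).

G# dominant seventh chord contains G#, B#, D#, F#; D# is the fifth, so it is a chord tone.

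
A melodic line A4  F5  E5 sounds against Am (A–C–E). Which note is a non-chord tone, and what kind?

The harmony at that moment is A minor triad (A, C, E); F5 is not a chord tone.
It is approached by leap up from A4 and left by step down to E5.
Leap in, step out — an appoggiatura.

F5 is an appoggiatura.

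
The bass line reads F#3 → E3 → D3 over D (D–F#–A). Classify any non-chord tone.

The harmony at that moment is D major triad (D, F#, A); E3 is not a chord tone.
It is approached by step down from F#3 and left by step down to D3.
Step in, step out in the same direction — a passing tone.

E3 is a passing tone.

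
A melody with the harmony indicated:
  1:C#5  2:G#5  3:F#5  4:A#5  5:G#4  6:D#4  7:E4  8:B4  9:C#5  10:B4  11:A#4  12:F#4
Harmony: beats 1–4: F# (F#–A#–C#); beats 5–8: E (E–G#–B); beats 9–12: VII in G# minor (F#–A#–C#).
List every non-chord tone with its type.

The harmony at that moment is F# major triad (F#, A#, C#); G#5 is not a chord tone.
It is approached by leap up from C#5 and left by step down to F#5.
Leap in, step out — an appoggiatura.
The harmony at that moment is E major triad (E, G#, B); D#4 is not a chord tone.
It is approached by leap down from G#4 and left by step up to E4.
Leap in, step out — an appoggiatura.
The harmony at that moment is F# major triad (F#, A#, C#); B4 is not a chord tone.
It is approached by step down from C#5 and left by step down to A#4.
Step in, step out in the same direction — a passing tone.

G#5 (beat 2) — appoggiatura; D#4 (beat 6) — appoggiatura; B4 (beat 10) — passing tone.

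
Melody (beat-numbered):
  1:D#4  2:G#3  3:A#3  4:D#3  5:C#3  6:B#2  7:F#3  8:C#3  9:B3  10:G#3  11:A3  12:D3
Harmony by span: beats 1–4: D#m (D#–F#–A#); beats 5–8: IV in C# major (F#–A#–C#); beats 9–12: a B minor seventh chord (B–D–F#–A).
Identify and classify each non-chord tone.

G#3 (beat 2) — appoggiatura; B#2 (beat 6) — escape tone; G#3 (beat 10) — appoggiatura.

The harmony at that moment is D# minor triad (D#, F#, A#); G#3 is not a chord tone.
It is approached by leap down from D#4 and left by step up to A#3.
Leap in, step out — an appoggiatura.
The harmony at that moment is F# major triad (F#, A#, C#); B#2 is not a chord tone.
It is approached by step down from C#3 and left by leap up to F#3.
Step in, leap out — an escape tone.
The harmony at that moment is B minor seventh chord (B, D, F#, A); G#3 is not a chord tone.
It is approached by leap down from B3 and left by step up to A3.
Leap in, step out — an appoggiatura.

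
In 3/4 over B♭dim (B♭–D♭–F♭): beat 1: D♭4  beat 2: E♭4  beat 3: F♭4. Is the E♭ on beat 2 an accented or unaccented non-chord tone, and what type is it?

Unaccented passing tone.

The harmony at that moment is B♭ diminished triad (B♭, D♭, F♭); E♭4 is not a chord tone.
It is approached by step up from D♭4 and left by step up to F♭4.
Step in, step out in the same direction — a passing tone.
It falls on a weak beat, so it is unaccented.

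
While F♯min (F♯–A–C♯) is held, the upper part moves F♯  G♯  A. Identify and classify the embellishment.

The harmony at that moment is F♯ minor triad (F♯, A, C♯); G♯ is not a chord tone.
It is approached by step up from F♯ and left by step up to A.
Step in, step out in the same direction — a passing tone.

G♯ is a passing tone.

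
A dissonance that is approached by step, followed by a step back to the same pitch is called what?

Approach: by step. Departure: by step in the opposite direction, back to the starting pitch.
Stepwise on both sides but reversing to return to the same chord tone — a neighbor tone. (Had it continued onward in the same direction it would be a passing tone instead.)

Neighbor tone.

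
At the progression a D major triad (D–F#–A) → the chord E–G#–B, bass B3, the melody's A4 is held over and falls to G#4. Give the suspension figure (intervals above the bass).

At the second chord the bass is B3. The suspended A4 lies a seventh above the bass; after resolving down by step to G#4, the interval above the bass becomes a sixth.
Suspension figures are named by those two intervals: 7–6.

7–6 suspension.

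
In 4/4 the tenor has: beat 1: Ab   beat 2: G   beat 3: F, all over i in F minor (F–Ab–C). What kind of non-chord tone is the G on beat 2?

The harmony at that moment is F minor triad (F, Ab, C); G is not a chord tone.
It is approached by step down from Ab and left by step down to F.
Step in, step out in the same direction — a passing tone.

Passing tone.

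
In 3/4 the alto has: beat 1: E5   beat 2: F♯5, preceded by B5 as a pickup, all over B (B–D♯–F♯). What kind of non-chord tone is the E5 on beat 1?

The harmony at that moment is B major triad (B, D♯, F♯); E5 is not a chord tone.
It is approached by leap down from B5 and left by step up to F♯5.
Leap in, step out, metrically accented — an appoggiatura.

Appoggiatura.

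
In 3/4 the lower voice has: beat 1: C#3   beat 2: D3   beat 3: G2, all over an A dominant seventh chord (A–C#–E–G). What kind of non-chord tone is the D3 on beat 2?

The harmony at that moment is A dominant seventh chord (A, C#, E, G); D3 is not a chord tone.
It is approached by step up from C#3 and left by leap down to G2.
Step in, leap out, on a weak beat — an escape tone.

Escape tone.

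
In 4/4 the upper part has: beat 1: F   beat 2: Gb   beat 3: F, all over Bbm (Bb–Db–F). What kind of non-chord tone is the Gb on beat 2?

Upper neighbor tone.

The harmony at that moment is Bb minor triad (Bb, Db, F); Gb is not a chord tone.
It is approached by step up from F and left by step down to F.
Step away and step back to the same note — a neighbor tone (upper neighbor).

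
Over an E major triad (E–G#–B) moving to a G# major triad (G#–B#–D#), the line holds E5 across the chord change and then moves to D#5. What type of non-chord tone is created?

E5 is a suspension.

The harmony at that moment is G# major triad (G#, B#, D#); E5 is not a chord tone.
It is held over (the same pitch as the preceding E5) and left by step down to D#5.
Held over from the previous chord and resolving down by step — a suspension.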